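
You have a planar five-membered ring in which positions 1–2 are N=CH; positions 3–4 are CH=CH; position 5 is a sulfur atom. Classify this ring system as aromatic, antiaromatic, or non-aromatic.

Every ring atom contributes a p orbital perpendicular to the ring (every atom in a ring double bond is sp² and brings one electron to the p orbital; the doubly-bonded nitrogens are pyridine-type — their lone pairs lie in the ring plane, leaving one electron in the p orbital; the sulfur donates one lone pair from its p orbital), so the π system is cyclic and fully conjugated.
Counting π electrons: 2 × 2 = 4 from the double-bond units + 2 from the S atom = 6.
With 6 π electrons (n = 1), the Hückel 4n+2 condition holds.

Aromatic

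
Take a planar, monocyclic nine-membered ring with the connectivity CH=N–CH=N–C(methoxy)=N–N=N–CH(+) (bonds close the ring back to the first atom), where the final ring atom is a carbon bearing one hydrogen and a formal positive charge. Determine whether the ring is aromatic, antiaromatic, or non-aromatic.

The p orbitals form a continuous loop: each doubly-bonded ring atom is sp² with one p-orbital electron; each =N– nitrogen is pyridine-type (lone pair in the sp² plane, one electron in the p orbital); the carbocation has an empty p orbital. The ring is fully conjugated.
Adding the contributions, 4 × 2 = 8 from the double-bond units + 0 from the CH(+) atom = 8.
8 = 4(2); a planar, fully conjugated 4n system is antiaromatic.

Antiaromatic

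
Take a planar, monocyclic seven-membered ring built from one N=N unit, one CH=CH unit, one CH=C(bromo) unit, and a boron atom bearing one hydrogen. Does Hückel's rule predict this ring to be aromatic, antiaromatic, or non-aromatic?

Check conjugation: every atom in a ring double bond is sp² and brings one electron to the p orbital; each sp² =N– keeps its lone pair in-plane and puts one electron into the π system; the boron has an empty p orbital — every position has a p orbital, so the cyclic π system is continuous.
Counting π electrons: 3 × 2 = 6 from the double-bond units + 0 from the BH atom = 6.
Since 6 = 4·1 + 2, the ring meets the 4n+2 criterion.

Aromatic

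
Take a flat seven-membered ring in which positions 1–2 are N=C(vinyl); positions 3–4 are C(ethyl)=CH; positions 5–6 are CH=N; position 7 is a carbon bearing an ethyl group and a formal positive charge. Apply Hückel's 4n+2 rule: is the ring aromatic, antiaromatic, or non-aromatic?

Aromatic

Check conjugation: each doubly-bonded ring atom is sp² with one p-orbital electron; the doubly-bonded nitrogens are pyridine-type — their lone pairs lie in the ring plane, leaving one electron in the p orbital; the carbocation has an empty p orbital — every position has a p orbital, so the cyclic π system is continuous.
Tallying contributions gives 3 × 2 = 6 from the double-bond units + 0 from the C(ethyl)(+) atom = 6.
Since 6 = 4·1 + 2, the ring meets the 4n+2 criterion.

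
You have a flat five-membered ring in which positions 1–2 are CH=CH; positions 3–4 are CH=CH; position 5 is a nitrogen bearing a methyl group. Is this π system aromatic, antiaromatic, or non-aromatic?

Aromatic

The p orbitals form a continuous loop: the double-bond atoms are sp², each contributing one p electron; the pyrrole-type nitrogen donates its lone pair from the p orbital. The ring is fully conjugated.
π-electron count: 2 × 2 = 4 from the double-bond units + 2 from the N(methyl) atom = 6.
With 6 π electrons (n = 1), the Hückel 4n+2 condition holds.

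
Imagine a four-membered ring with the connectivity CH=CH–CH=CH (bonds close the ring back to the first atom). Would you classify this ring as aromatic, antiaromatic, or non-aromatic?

Check conjugation: the double-bond atoms are sp², each contributing one p electron — every position has a p orbital, so the cyclic π system is continuous.
π-electron count: 2 × 2 = 4 from the 2 double-bond units.
4 = 4(1); a planar, fully conjugated 4n system is antiaromatic.
(The species described is cyclobutadiene.)

Antiaromatic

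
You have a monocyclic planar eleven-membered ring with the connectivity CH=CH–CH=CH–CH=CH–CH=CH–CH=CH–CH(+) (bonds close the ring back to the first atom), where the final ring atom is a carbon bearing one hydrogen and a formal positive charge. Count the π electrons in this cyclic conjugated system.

10

Check conjugation: the double-bond atoms are sp², each contributing one p electron; the carbocation has an empty p orbital — every position has a p orbital, so the cyclic π system is continuous.
Counting π electrons: 5 × 2 = 10 from the double-bond units + 0 from the CH(+) atom = 10.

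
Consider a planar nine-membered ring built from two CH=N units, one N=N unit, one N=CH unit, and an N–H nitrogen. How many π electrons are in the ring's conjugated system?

10

All ring atoms are sp² and supply a p orbital to the ring (each doubly-bonded ring atom is sp² with one p-orbital electron; each sp² =N– keeps its lone pair in-plane and puts one electron into the π system; the pyrrole-type nitrogen donates its lone pair from the p orbital); the conjugation is uninterrupted.
π-electron count: 4 × 2 = 8 from the double-bond units + 2 from the NH atom = 10.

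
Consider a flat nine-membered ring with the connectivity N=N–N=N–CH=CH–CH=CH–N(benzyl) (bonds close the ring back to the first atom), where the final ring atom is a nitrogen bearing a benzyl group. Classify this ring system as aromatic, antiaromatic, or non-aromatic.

Aromatic

All ring atoms are sp² and supply a p orbital to the ring (the double-bond atoms are sp², each contributing one p electron; the doubly-bonded nitrogens are pyridine-type — their lone pairs lie in the ring plane, leaving one electron in the p orbital; the pyrrole-type nitrogen donates its lone pair from the p orbital); the conjugation is uninterrupted.
Adding the contributions, 4 × 2 = 8 from the double-bond units + 2 from the N(benzyl) atom = 10.
Since 10 = 4·2 + 2, the ring meets the 4n+2 criterion.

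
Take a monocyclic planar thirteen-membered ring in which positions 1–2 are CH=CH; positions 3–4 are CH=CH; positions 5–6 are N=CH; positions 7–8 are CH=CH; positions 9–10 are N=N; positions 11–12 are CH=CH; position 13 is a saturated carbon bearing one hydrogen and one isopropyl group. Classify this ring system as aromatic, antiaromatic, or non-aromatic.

Non-aromatic

At the CH(isopropyl) position, that saturated carbon is sp³ and has no p orbital in the ring π system; the ring's p-orbital overlap is broken there.
Without a continuous loop of overlapping p orbitals the Hückel electron count never comes into play.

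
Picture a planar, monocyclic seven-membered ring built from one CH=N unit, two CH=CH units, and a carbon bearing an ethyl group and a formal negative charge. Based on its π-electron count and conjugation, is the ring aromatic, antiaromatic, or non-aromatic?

Every ring atom contributes a p orbital perpendicular to the ring (each doubly-bonded ring atom is sp² with one p-orbital electron; the doubly-bonded nitrogens are pyridine-type — their lone pairs lie in the ring plane, leaving one electron in the p orbital; the carbanion's lone pair occupies the p orbital), so the π system is cyclic and fully conjugated.
Tallying contributions gives 3 × 2 = 6 from the double-bond units + 2 from the C(ethyl)(-) atom = 8.
8 is a 4n count (n = 2), so the planar conjugated ring is antiaromatic.

Antiaromatic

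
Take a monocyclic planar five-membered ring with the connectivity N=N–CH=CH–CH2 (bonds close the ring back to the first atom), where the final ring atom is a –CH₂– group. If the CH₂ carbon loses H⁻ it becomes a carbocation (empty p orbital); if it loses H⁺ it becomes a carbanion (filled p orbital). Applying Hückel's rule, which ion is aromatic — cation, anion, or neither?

In either ion the ring is fully conjugated: every atom, including the new sp² carbon, supplies a p orbital.
Cation: 2 × 2 + 0 = 4 π electrons → 4(1), antiaromatic.
Anion: 2 × 2 + 2 = 6 π electrons → 4(1)+2, aromatic.

The anion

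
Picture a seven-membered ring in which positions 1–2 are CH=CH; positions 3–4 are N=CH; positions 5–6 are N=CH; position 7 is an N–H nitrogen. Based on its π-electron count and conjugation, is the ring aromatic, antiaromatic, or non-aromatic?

Check conjugation: the double-bond atoms are sp², each contributing one p electron; each =N– nitrogen is pyridine-type (lone pair in the sp² plane, one electron in the p orbital); the pyrrole-type nitrogen donates its lone pair from the p orbital — every position has a p orbital, so the cyclic π system is continuous.
π-electron count: 3 × 2 = 6 from the double-bond units + 2 from the NH atom = 8.
With 8 = 4·2 π electrons, Hückel's rule classifies the planar ring as antiaromatic.

Antiaromatic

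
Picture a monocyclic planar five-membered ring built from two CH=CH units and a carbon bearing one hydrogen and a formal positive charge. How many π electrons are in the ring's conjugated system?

4

Every ring atom contributes a p orbital perpendicular to the ring (the double-bond atoms are sp², each contributing one p electron; the carbocation has an empty p orbital), so the π system is cyclic and fully conjugated.
Tallying contributions gives 2 × 2 = 4 from the double-bond units + 0 from the CH(+) atom = 4.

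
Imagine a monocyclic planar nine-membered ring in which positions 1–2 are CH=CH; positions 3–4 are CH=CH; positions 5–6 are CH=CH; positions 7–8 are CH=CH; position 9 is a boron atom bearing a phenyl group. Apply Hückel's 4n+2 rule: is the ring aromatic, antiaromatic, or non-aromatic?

Antiaromatic

Every ring atom contributes a p orbital perpendicular to the ring (each doubly-bonded ring atom is sp² with one p-orbital electron; the boron has an empty p orbital), so the π system is cyclic and fully conjugated.
Counting π electrons: 4 × 2 = 8 from the double-bond units + 0 from the B(phenyl) atom = 8.
8 is a 4n count (n = 2), so the planar conjugated ring is antiaromatic.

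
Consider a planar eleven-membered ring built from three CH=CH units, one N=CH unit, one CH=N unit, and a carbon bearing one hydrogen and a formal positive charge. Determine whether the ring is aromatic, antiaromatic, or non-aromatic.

Aromatic

All ring atoms are sp² and supply a p orbital to the ring (each doubly-bonded ring atom is sp² with one p-orbital electron; each sp² =N– keeps its lone pair in-plane and puts one electron into the π system; the carbocation has an empty p orbital); the conjugation is uninterrupted.
Counting π electrons: 5 × 2 = 10 from the double-bond units + 0 from the CH(+) atom = 10.
10 = 4(2) + 2, which satisfies Hückel's 4n+2 rule.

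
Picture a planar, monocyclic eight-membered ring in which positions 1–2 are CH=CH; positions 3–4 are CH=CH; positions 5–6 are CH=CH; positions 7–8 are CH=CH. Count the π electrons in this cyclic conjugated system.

8

Check conjugation: each doubly-bonded ring atom is sp² with one p-orbital electron — every position has a p orbital, so the cyclic π system is continuous.
π-electron count: 4 × 2 = 8 from the 4 double-bond units.
This is cyclooctatetraene.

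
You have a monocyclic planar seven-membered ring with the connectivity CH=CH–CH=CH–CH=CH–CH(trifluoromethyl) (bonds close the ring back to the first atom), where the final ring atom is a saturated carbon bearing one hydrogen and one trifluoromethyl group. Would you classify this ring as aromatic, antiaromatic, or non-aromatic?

Because that saturated carbon is sp³ and has no p orbital in the ring π system at the CH(trifluoromethyl) position, the π system cannot extend all the way around the ring.
Broken conjugation rules out both aromaticity and antiaromaticity.

Non-aromatic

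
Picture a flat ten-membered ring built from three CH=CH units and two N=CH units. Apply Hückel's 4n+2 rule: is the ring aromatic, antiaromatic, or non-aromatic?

Check conjugation: the double-bond atoms are sp², each contributing one p electron; each sp² =N– keeps its lone pair in-plane and puts one electron into the π system — every position has a p orbital, so the cyclic π system is continuous.
Adding the contributions, 5 × 2 = 10 from the 5 double-bond units.
That gives a 4n+2 count (10, n = 2).

Aromatic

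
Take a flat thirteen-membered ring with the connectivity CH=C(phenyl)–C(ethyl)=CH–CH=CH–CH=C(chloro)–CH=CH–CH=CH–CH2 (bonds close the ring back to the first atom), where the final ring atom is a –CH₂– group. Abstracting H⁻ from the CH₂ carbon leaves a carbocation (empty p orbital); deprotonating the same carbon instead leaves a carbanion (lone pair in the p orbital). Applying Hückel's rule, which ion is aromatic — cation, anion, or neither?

The anion

Both ions have a continuous loop of p orbitals — each ring atom is sp².
Cation: 6 × 2 + 0 = 12 π electrons → 4(3), antiaromatic.
Anion: 6 × 2 + 2 = 14 π electrons → 4(3)+2, aromatic.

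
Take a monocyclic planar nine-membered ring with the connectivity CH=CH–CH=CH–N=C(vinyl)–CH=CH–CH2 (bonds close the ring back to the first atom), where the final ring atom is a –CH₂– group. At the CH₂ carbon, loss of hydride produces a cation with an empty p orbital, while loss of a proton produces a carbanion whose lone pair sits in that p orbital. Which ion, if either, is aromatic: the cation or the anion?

The anion

Both ions have a continuous loop of p orbitals — each ring atom is sp².
Cation: 4 × 2 + 0 = 8 π electrons → 4(2), antiaromatic.
Anion: 4 × 2 + 2 = 10 π electrons → 4(2)+2, aromatic.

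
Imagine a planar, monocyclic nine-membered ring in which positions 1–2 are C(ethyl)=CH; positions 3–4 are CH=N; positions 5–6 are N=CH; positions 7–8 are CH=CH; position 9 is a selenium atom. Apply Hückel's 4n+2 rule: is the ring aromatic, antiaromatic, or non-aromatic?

All ring atoms are sp² and supply a p orbital to the ring (each doubly-bonded ring atom is sp² with one p-orbital electron; the doubly-bonded nitrogens are pyridine-type — their lone pairs lie in the ring plane, leaving one electron in the p orbital; the selenium donates one lone pair from its p orbital); the conjugation is uninterrupted.
Tallying contributions gives 4 × 2 = 8 from the double-bond units + 2 from the Se atom = 10.
That gives a 4n+2 count (10, n = 2).

Aromatic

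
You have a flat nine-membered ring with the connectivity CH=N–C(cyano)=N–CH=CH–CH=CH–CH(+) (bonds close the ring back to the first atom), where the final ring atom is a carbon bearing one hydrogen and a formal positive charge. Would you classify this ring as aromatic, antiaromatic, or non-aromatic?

The p orbitals form a continuous loop: every atom in a ring double bond is sp² and brings one electron to the p orbital; the doubly-bonded nitrogens are pyridine-type — their lone pairs lie in the ring plane, leaving one electron in the p orbital; the carbocation has an empty p orbital. The ring is fully conjugated.
π-electron count: 4 × 2 = 8 from the double-bond units + 0 from the CH(+) atom = 8.
8 = 4(2); a planar, fully conjugated 4n system is antiaromatic.

Antiaromatic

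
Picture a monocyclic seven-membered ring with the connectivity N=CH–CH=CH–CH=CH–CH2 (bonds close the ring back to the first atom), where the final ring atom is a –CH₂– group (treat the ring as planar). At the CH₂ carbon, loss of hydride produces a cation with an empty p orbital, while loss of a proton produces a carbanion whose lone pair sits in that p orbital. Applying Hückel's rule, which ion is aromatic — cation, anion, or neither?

In both ions every ring atom is sp² and contributes a p orbital, so both rings are fully conjugated.
Cation: 3 × 2 + 0 = 6 π electrons → 4(1)+2, aromatic.
Anion: 3 × 2 + 2 = 8 π electrons → 4(2), antiaromatic.

The cation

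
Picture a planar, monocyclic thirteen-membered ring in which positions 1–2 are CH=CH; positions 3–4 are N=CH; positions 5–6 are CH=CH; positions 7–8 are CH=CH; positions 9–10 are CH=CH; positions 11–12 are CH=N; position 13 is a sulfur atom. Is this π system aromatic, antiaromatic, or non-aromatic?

Every ring atom contributes a p orbital perpendicular to the ring (every atom in a ring double bond is sp² and brings one electron to the p orbital; the doubly-bonded nitrogens are pyridine-type — their lone pairs lie in the ring plane, leaving one electron in the p orbital; the sulfur donates one lone pair from its p orbital), so the π system is cyclic and fully conjugated.
Adding the contributions, 6 × 2 = 12 from the double-bond units + 2 from the S atom = 14.
14 = 4(3) + 2, which satisfies Hückel's 4n+2 rule.

Aromatic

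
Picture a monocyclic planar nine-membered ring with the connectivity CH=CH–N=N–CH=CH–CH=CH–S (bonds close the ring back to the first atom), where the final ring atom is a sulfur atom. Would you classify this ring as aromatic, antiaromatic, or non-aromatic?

All ring atoms are sp² and supply a p orbital to the ring (the double-bond atoms are sp², each contributing one p electron; each =N– nitrogen is pyridine-type (lone pair in the sp² plane, one electron in the p orbital); the sulfur donates one lone pair from its p orbital); the conjugation is uninterrupted.
Counting π electrons: 4 × 2 = 8 from the double-bond units + 2 from the S atom = 10.
10 = 4(2) + 2, which satisfies Hückel's 4n+2 rule.

Aromatic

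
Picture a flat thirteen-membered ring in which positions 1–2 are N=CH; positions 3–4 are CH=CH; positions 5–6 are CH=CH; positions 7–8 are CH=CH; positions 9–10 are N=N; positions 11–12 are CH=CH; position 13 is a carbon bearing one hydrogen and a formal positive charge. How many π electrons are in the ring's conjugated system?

12

Every ring atom contributes a p orbital perpendicular to the ring (the double-bond atoms are sp², each contributing one p electron; each =N– nitrogen is pyridine-type (lone pair in the sp² plane, one electron in the p orbital); the carbocation has an empty p orbital), so the π system is cyclic and fully conjugated.
Tallying contributions gives 6 × 2 = 12 from the double-bond units + 0 from the CH(+) atom = 12.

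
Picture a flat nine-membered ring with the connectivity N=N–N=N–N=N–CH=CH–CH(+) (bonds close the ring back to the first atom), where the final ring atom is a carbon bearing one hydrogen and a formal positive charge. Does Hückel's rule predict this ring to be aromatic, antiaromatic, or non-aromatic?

Antiaromatic

All ring atoms are sp² and supply a p orbital to the ring (the double-bond atoms are sp², each contributing one p electron; each sp² =N– keeps its lone pair in-plane and puts one electron into the π system; the carbocation has an empty p orbital); the conjugation is uninterrupted.
Adding the contributions, 4 × 2 = 8 from the double-bond units + 0 from the CH(+) atom = 8.
8 is a 4n count (n = 2), so the planar conjugated ring is antiaromatic.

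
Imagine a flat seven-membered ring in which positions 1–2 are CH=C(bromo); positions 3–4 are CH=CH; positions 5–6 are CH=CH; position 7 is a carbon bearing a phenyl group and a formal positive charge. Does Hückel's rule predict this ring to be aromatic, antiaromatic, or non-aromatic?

Check conjugation: every atom in a ring double bond is sp² and brings one electron to the p orbital; the carbocation has an empty p orbital — every position has a p orbital, so the cyclic π system is continuous.
Counting π electrons: 3 × 2 = 6 from the double-bond units + 0 from the C(phenyl)(+) atom = 6.
With 6 π electrons (n = 1), the Hückel 4n+2 condition holds.

Aromatic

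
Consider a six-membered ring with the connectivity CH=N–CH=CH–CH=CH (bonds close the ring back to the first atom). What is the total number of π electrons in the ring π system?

6

All ring atoms are sp² and supply a p orbital to the ring (every atom in a ring double bond is sp² and brings one electron to the p orbital; each =N– nitrogen is pyridine-type (lone pair in the sp² plane, one electron in the p orbital)); the conjugation is uninterrupted.
Tallying contributions gives 3 × 2 = 6 from the 3 double-bond units.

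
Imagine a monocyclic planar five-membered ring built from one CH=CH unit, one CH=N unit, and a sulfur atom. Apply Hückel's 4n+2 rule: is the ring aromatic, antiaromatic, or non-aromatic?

The p orbitals form a continuous loop: the double-bond atoms are sp², each contributing one p electron; each sp² =N– keeps its lone pair in-plane and puts one electron into the π system; the sulfur donates one lone pair from its p orbital. The ring is fully conjugated.
Adding the contributions, 2 × 2 = 4 from the double-bond units + 2 from the S atom = 6.
Since 6 = 4·1 + 2, the ring meets the 4n+2 criterion.

Aromatic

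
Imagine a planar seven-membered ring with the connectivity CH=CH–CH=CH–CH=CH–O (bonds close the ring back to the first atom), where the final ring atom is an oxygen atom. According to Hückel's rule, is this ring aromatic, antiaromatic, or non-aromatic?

Every ring atom contributes a p orbital perpendicular to the ring (every atom in a ring double bond is sp² and brings one electron to the p orbital; the oxygen donates one lone pair from its p orbital), so the π system is cyclic and fully conjugated.
π-electron count: 3 × 2 = 6 from the double-bond units + 2 from the O atom = 8.
A 4n π count (8, n = 2) in a planar conjugated ring means antiaromatic.

Antiaromatic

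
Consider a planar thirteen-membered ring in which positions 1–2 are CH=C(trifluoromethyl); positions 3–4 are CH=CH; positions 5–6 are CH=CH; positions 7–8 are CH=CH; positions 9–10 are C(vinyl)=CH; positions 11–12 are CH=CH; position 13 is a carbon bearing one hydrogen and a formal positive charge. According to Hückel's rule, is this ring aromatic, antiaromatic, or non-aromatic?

All ring atoms are sp² and supply a p orbital to the ring (every atom in a ring double bond is sp² and brings one electron to the p orbital; the carbocation has an empty p orbital); the conjugation is uninterrupted.
Counting π electrons: 6 × 2 = 12 from the double-bond units + 0 from the CH(+) atom = 12.
A 4n π count (12, n = 3) in a planar conjugated ring means antiaromatic.

Antiaromatic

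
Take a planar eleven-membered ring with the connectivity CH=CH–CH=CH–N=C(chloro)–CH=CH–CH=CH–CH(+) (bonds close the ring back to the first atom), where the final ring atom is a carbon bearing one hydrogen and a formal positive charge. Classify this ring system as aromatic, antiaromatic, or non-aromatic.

Aromatic

All ring atoms are sp² and supply a p orbital to the ring (the double-bond atoms are sp², each contributing one p electron; each sp² =N– keeps its lone pair in-plane and puts one electron into the π system; the carbocation has an empty p orbital); the conjugation is uninterrupted.
Tallying contributions gives 5 × 2 = 10 from the double-bond units + 0 from the CH(+) atom = 10.
With 10 π electrons (n = 2), the Hückel 4n+2 condition holds.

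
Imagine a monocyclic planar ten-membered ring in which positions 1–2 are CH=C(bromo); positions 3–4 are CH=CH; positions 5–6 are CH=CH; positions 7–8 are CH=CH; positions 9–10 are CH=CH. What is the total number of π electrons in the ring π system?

All ring atoms are sp² and supply a p orbital to the ring (each doubly-bonded ring atom is sp² with one p-orbital electron); the conjugation is uninterrupted.
Adding the contributions, 5 × 2 = 10 from the 5 double-bond units.

10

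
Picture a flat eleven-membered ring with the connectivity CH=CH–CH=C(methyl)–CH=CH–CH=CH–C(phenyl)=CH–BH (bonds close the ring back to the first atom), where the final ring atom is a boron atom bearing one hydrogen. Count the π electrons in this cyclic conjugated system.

10

All ring atoms are sp² and supply a p orbital to the ring (every atom in a ring double bond is sp² and brings one electron to the p orbital; the boron has an empty p orbital); the conjugation is uninterrupted.
Tallying contributions gives 5 × 2 = 10 from the double-bond units + 0 from the BH atom = 10.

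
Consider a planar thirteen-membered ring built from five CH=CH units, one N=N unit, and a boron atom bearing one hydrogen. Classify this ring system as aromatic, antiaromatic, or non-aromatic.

Antiaromatic

Check conjugation: the double-bond atoms are sp², each contributing one p electron; each =N– nitrogen is pyridine-type (lone pair in the sp² plane, one electron in the p orbital); the boron has an empty p orbital — every position has a p orbital, so the cyclic π system is continuous.
π-electron count: 6 × 2 = 12 from the double-bond units + 0 from the BH atom = 12.
12 is a 4n count (n = 3), so the planar conjugated ring is antiaromatic.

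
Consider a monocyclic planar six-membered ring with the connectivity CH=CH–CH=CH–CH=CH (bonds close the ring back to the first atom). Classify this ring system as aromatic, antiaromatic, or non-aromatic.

The p orbitals form a continuous loop: every atom in a ring double bond is sp² and brings one electron to the p orbital. The ring is fully conjugated.
Adding the contributions, 3 × 2 = 6 from the 3 double-bond units.
With 6 π electrons (n = 1), the Hückel 4n+2 condition holds.
This is benzene.

Aromatic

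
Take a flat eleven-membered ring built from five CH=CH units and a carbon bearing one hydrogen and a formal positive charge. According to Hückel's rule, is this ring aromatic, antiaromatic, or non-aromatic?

Check conjugation: every atom in a ring double bond is sp² and brings one electron to the p orbital; the carbocation has an empty p orbital — every position has a p orbital, so the cyclic π system is continuous.
π-electron count: 5 × 2 = 10 from the double-bond units + 0 from the CH(+) atom = 10.
With 10 π electrons (n = 2), the Hückel 4n+2 condition holds.

Aromatic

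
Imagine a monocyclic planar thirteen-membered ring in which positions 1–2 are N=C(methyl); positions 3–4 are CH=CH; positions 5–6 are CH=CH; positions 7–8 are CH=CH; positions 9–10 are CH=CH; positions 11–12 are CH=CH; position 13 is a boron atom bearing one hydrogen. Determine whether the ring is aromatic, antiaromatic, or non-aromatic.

Check conjugation: each doubly-bonded ring atom is sp² with one p-orbital electron; each sp² =N– keeps its lone pair in-plane and puts one electron into the π system; the boron has an empty p orbital — every position has a p orbital, so the cyclic π system is continuous.
Adding the contributions, 6 × 2 = 12 from the double-bond units + 0 from the BH atom = 12.
12 = 4(3); a planar, fully conjugated 4n system is antiaromatic.

Antiaromatic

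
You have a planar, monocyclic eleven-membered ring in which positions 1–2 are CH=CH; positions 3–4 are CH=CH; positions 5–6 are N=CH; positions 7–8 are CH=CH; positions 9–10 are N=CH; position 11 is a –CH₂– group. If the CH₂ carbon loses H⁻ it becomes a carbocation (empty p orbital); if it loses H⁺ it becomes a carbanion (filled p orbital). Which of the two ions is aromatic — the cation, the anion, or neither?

The cation

Both ions have a continuous loop of p orbitals — each ring atom is sp².
Cation: 5 × 2 + 0 = 10 π electrons → 4(2)+2, aromatic.
Anion: 5 × 2 + 2 = 12 π electrons → 4(3), antiaromatic.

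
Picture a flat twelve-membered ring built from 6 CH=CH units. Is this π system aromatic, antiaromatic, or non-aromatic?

Every ring atom contributes a p orbital perpendicular to the ring (each doubly-bonded ring atom is sp² with one p-orbital electron), so the π system is cyclic and fully conjugated.
Counting π electrons: 6 × 2 = 12 from the 6 double-bond units.
A 4n π count (12, n = 3) in a planar conjugated ring means antiaromatic.

Antiaromatic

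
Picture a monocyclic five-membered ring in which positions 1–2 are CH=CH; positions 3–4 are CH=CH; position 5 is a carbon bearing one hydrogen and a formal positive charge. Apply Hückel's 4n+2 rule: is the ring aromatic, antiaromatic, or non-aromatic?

Antiaromatic

Check conjugation: the double-bond atoms are sp², each contributing one p electron; the carbocation has an empty p orbital — every position has a p orbital, so the cyclic π system is continuous.
π-electron count: 2 × 2 = 4 from the double-bond units + 0 from the CH(+) atom = 4.
4 = 4(1); a planar, fully conjugated 4n system is antiaromatic.
(This ring is the cyclopentadienyl cation.)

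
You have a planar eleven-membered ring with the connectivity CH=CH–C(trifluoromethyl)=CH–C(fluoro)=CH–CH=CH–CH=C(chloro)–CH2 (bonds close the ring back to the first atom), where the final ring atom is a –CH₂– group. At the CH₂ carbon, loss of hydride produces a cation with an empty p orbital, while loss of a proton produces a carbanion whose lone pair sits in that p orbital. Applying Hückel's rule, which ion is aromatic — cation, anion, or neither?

The cation

In both ions every ring atom is sp² and contributes a p orbital, so both rings are fully conjugated.
Cation: 5 × 2 + 0 = 10 π electrons → 4(2)+2, aromatic.
Anion: 5 × 2 + 2 = 12 π electrons → 4(3), antiaromatic.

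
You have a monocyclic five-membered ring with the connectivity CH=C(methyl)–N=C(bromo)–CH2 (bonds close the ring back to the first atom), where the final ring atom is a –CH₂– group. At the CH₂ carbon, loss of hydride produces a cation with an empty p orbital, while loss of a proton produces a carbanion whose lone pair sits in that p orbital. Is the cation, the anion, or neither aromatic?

The anion

Both ions have a continuous loop of p orbitals — each ring atom is sp².
Cation: 2 × 2 + 0 = 4 π electrons → 4(1), antiaromatic.
Anion: 2 × 2 + 2 = 6 π electrons → 4(1)+2, aromatic.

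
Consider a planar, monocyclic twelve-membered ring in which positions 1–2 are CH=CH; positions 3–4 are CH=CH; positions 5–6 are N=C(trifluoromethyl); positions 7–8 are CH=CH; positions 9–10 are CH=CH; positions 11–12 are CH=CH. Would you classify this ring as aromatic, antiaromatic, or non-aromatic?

Antiaromatic

All ring atoms are sp² and supply a p orbital to the ring (each doubly-bonded ring atom is sp² with one p-orbital electron; each =N– nitrogen is pyridine-type (lone pair in the sp² plane, one electron in the p orbital)); the conjugation is uninterrupted.
Counting π electrons: 6 × 2 = 12 from the 6 double-bond units.
With 12 = 4·3 π electrons, Hückel's rule classifies the planar ring as antiaromatic.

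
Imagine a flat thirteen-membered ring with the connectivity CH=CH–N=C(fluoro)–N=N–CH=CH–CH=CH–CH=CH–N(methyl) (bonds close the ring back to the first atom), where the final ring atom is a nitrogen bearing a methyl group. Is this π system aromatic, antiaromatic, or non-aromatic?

Every ring atom contributes a p orbital perpendicular to the ring (every atom in a ring double bond is sp² and brings one electron to the p orbital; each sp² =N– keeps its lone pair in-plane and puts one electron into the π system; the pyrrole-type nitrogen donates its lone pair from the p orbital), so the π system is cyclic and fully conjugated.
Counting π electrons: 6 × 2 = 12 from the double-bond units + 2 from the N(methyl) atom = 14.
That gives a 4n+2 count (14, n = 3).

Aromatic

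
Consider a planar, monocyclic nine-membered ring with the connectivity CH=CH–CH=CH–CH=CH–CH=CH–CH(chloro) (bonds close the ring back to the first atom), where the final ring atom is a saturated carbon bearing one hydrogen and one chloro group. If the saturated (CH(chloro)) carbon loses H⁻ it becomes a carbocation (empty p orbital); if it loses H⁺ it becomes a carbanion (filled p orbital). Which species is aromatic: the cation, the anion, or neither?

The anion

Both ions have a continuous loop of p orbitals — each ring atom is sp².
Cation: 4 × 2 + 0 = 8 π electrons → 4(2), antiaromatic.
Anion: 4 × 2 + 2 = 10 π electrons → 4(2)+2, aromatic.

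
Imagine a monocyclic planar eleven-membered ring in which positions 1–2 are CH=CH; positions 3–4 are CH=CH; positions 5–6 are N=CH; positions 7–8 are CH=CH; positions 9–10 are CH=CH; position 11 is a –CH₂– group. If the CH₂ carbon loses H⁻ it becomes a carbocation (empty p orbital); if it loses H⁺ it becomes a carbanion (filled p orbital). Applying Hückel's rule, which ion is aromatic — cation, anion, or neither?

The cation

Both ions have a continuous loop of p orbitals — each ring atom is sp².
Cation: 5 × 2 + 0 = 10 π electrons → 4(2)+2, aromatic.
Anion: 5 × 2 + 2 = 12 π electrons → 4(3), antiaromatic.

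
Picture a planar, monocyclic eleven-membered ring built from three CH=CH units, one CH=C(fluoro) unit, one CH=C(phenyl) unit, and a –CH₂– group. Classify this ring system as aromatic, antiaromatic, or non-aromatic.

At the CH2 position, the tetrahedral CH₂ carbon is sp³ and has no p orbital in the ring π system; the ring's p-orbital overlap is broken there.
A ring that is not fully conjugated cannot be aromatic or antiaromatic regardless of its π-electron count.

Non-aromatic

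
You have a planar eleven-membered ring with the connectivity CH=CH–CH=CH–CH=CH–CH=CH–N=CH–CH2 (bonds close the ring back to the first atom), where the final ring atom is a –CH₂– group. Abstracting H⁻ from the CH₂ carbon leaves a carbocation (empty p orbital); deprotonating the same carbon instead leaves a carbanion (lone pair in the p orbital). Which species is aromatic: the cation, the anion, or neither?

The cation

In both ions every ring atom is sp² and contributes a p orbital, so both rings are fully conjugated.
Cation: 5 × 2 + 0 = 10 π electrons → 4(2)+2, aromatic.
Anion: 5 × 2 + 2 = 12 π electrons → 4(3), antiaromatic.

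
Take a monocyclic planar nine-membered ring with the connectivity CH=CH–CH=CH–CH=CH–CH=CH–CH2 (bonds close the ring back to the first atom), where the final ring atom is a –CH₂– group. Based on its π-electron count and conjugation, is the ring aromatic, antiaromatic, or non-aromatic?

The CH2 position has four σ bonds — the tetrahedral CH₂ carbon is sp³ and has no p orbital in the ring π system — so the cyclic conjugation is interrupted.
Hückel's rule only applies to fully conjugated rings, so this one is simply non-aromatic.

Non-aromatic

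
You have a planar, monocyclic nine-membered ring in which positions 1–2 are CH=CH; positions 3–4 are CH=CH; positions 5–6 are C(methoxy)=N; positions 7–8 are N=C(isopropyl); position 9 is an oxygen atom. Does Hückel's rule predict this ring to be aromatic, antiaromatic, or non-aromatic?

All ring atoms are sp² and supply a p orbital to the ring (every atom in a ring double bond is sp² and brings one electron to the p orbital; each sp² =N– keeps its lone pair in-plane and puts one electron into the π system; the oxygen donates one lone pair from its p orbital); the conjugation is uninterrupted.
Tallying contributions gives 4 × 2 = 8 from the double-bond units + 2 from the O atom = 10.
10 = 4(2) + 2, which satisfies Hückel's 4n+2 rule.

Aromatic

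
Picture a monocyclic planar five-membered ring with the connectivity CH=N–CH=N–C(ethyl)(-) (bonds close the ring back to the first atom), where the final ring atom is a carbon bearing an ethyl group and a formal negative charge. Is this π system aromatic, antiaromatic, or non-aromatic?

Aromatic

All ring atoms are sp² and supply a p orbital to the ring (the double-bond atoms are sp², each contributing one p electron; each =N– nitrogen is pyridine-type (lone pair in the sp² plane, one electron in the p orbital); the carbanion's lone pair occupies the p orbital); the conjugation is uninterrupted.
Counting π electrons: 2 × 2 = 4 from the double-bond units + 2 from the C(ethyl)(-) atom = 6.
Since 6 = 4·1 + 2, the ring meets the 4n+2 criterion.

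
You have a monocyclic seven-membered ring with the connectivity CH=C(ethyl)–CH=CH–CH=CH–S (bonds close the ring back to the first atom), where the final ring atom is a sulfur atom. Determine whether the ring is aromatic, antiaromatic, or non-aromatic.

Every ring atom contributes a p orbital perpendicular to the ring (each doubly-bonded ring atom is sp² with one p-orbital electron; the sulfur donates one lone pair from its p orbital), so the π system is cyclic and fully conjugated.
Tallying contributions gives 3 × 2 = 6 from the double-bond units + 2 from the S atom = 8.
With 8 = 4·2 π electrons, Hückel's rule classifies the planar ring as antiaromatic.

Antiaromatic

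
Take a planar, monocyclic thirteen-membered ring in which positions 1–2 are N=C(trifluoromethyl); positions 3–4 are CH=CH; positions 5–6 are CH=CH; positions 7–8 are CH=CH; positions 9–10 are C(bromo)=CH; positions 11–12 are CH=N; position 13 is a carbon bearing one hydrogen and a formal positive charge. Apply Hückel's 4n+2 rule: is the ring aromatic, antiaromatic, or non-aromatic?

Antiaromatic

Every ring atom contributes a p orbital perpendicular to the ring (each doubly-bonded ring atom is sp² with one p-orbital electron; each =N– nitrogen is pyridine-type (lone pair in the sp² plane, one electron in the p orbital); the carbocation has an empty p orbital), so the π system is cyclic and fully conjugated.
Adding the contributions, 6 × 2 = 12 from the double-bond units + 0 from the CH(+) atom = 12.
12 is a 4n count (n = 3), so the planar conjugated ring is antiaromatic.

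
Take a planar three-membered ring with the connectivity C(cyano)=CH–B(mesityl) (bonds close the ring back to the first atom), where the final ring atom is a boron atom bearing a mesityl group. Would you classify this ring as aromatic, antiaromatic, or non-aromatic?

Aromatic

The p orbitals form a continuous loop: every atom in a ring double bond is sp² and brings one electron to the p orbital; the boron has an empty p orbital. The ring is fully conjugated.
Tallying contributions gives 1 × 2 = 2 from the double-bond unit + 0 from the B(mesityl) atom = 2.
With 2 π electrons (n = 0), the Hückel 4n+2 condition holds.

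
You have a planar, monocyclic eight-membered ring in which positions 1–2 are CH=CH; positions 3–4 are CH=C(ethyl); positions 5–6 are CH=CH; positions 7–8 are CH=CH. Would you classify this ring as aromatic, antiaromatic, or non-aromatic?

All ring atoms are sp² and supply a p orbital to the ring (the double-bond atoms are sp², each contributing one p electron); the conjugation is uninterrupted.
Tallying contributions gives 4 × 2 = 8 from the 4 double-bond units.
8 is a 4n count (n = 2), so the planar conjugated ring is antiaromatic.

Antiaromatic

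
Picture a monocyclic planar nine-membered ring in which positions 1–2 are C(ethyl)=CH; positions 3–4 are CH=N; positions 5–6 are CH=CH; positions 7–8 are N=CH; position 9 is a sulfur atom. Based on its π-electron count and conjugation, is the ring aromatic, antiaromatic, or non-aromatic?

The p orbitals form a continuous loop: the double-bond atoms are sp², each contributing one p electron; each sp² =N– keeps its lone pair in-plane and puts one electron into the π system; the sulfur donates one lone pair from its p orbital. The ring is fully conjugated.
Counting π electrons: 4 × 2 = 8 from the double-bond units + 2 from the S atom = 10.
That gives a 4n+2 count (10, n = 2).

Aromatic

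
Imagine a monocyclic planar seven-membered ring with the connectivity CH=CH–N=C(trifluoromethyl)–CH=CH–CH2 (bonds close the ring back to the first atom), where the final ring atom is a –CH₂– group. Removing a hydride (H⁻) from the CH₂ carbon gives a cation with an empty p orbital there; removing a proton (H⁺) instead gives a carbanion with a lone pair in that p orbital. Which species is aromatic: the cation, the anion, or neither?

The cation

In both ions every ring atom is sp² and contributes a p orbital, so both rings are fully conjugated.
Cation: 3 × 2 + 0 = 6 π electrons → 4(1)+2, aromatic.
Anion: 3 × 2 + 2 = 8 π electrons → 4(2), antiaromatic.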